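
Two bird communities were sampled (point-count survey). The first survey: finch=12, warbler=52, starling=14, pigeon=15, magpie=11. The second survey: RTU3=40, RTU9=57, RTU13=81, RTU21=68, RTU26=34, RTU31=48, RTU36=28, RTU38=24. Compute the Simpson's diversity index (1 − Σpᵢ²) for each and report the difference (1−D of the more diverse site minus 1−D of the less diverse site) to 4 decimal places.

0.1690

The first survey: N=104, proportions 0.1153846, 0.5, 0.1346154, 0.1442308, 0.1057692, giving 1−D = 0.6865754 (working shown to 7 dp, full precision carried).
The second survey: N=380, proportions 0.1052632, 0.15, 0.2131579, 0.1789474, 0.0894737, 0.1263158, 0.0736842, 0.0631579, giving 1−D = 0.8555817.
Difference = |0.6865754 − 0.8555817| = 0.1690063, i.e. 0.1690 to 4 decimal places.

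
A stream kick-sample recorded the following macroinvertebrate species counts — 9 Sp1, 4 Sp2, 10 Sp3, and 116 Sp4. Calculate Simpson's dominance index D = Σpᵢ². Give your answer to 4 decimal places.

Total N = 9+4+10+116 = 139, so the proportions are 0.064748, 0.028777, 0.071942, 0.834532 (working shown to 6 dp, full precision carried).
D = 0.064748² + 0.028777² + 0.071942² + 0.834532² = 0.004192 + 0.000828 + 0.005176 + 0.696444 = 0.706640.
To 4 decimal places, D = 0.7066.

0.7066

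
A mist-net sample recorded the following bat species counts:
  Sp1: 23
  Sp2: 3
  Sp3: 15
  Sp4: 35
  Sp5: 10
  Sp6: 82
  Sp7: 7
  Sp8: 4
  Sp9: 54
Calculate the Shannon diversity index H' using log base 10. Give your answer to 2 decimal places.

Total N = 23+3+15+35+10+82+7+4+54 = 233, so the proportions are 0.0987, 0.0129, 0.0644, 0.1502, 0.0429, 0.3519, 0.03, 0.0172, 0.2318 (working shown to 4 dp, full precision carried).
Each pᵢ log₁₀ pᵢ term: 0.0987×(-1.0056)=-0.0993, 0.0129×(-1.8902)=-0.0243, 0.0644×(-1.1913)=-0.0767, 0.1502×(-0.8233)=-0.1237, 0.0429×(-1.3674)=-0.0587, 0.3519×(-0.4535)=-0.1596, 0.03×(-1.5223)=-0.0457, 0.0172×(-1.7653)=-0.0303, 0.2318×(-0.6350)=-0.1472.
Sum = -0.7655, so H' = 0.77.

0.77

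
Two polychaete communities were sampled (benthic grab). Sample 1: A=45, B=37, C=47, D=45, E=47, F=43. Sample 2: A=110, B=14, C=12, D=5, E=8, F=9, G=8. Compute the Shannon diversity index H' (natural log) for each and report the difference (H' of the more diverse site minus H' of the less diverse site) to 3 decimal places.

0.562

Sample 1: N=264, proportions 0.170455, 0.140152, 0.17803, 0.170455, 0.17803, 0.162879, giving H' = 1.788642 (working shown to 6 dp, full precision carried).
Sample 2: N=166, proportions 0.662651, 0.084337, 0.072289, 0.03012, 0.048193, 0.054217, 0.048193, giving H' = 1.226977.
Difference = |1.788642 − 1.226977| = 0.561665, i.e. 0.562 to 3 decimal places.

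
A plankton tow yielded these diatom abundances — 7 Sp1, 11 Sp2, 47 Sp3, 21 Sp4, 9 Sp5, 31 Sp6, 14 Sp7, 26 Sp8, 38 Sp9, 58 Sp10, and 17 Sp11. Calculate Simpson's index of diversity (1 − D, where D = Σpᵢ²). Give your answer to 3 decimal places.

0.874

Total N = 7+11+47+21+9+31+14+26+38+58+17 = 279, so the proportions are 0.02509, 0.03943, 0.16846, 0.07527, 0.03226, 0.11111, 0.05018, 0.09319, 0.1362, 0.20789, 0.06093 (working shown to 5 dp, full precision carried).
D = 0.02509² + 0.03943² + 0.16846² + 0.07527² + 0.03226² + 0.11111² + 0.05018² + 0.09319² + 0.1362² + 0.20789² + 0.06093² = 0.00063 + 0.00155 + 0.02838 + 0.00567 + 0.00104 + 0.01235 + 0.00252 + 0.00868 + 0.01855 + 0.04322 + 0.00371 = 0.12630.
So 1 − D = 0.87370, i.e. 0.874 to 3 decimal places.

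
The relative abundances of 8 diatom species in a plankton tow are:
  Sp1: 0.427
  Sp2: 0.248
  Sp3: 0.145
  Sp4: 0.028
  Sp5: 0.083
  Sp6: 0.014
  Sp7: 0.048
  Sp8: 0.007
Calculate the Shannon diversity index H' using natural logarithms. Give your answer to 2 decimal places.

Each pᵢ ln pᵢ term (working shown to 4 dp, full precision carried): 0.427×(-0.8510)=-0.3634, 0.248×(-1.3943)=-0.3458, 0.145×(-1.9310)=-0.2800, 0.028×(-3.5756)=-0.1001, 0.083×(-2.4889)=-0.2066, 0.014×(-4.2687)=-0.0598, 0.048×(-3.0366)=-0.1458, 0.007×(-4.9618)=-0.0347.
Sum = -1.5361, so H' = 1.54.

1.54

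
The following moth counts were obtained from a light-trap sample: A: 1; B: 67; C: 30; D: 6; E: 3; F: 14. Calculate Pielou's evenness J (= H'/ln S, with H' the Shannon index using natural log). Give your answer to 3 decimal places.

Total N = 1+67+30+6+3+14 = 121, so the proportions are 0.00826, 0.55372, 0.24793, 0.04959, 0.02479, 0.1157 (working shown to 5 dp, full precision carried).
H' = −Σ pᵢ ln pᵢ = −((-0.03963) + (-0.32730) + (-0.34577) + (-0.14896) + (-0.09167) + (-0.24954)) = 1.20287.
With S = 6 species, ln S = 1.79176, so J = 1.20287/1.79176 = 0.67133, i.e. 0.671 to 3 decimal places.

0.671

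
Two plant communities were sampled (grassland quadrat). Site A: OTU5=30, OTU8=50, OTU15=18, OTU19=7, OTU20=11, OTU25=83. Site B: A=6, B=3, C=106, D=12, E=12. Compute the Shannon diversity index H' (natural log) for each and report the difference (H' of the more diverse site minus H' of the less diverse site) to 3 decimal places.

0.644

Site A: N=199, proportions 0.15075, 0.25126, 0.09045, 0.03518, 0.05528, 0.41709, giving H' = 1.49217 (working shown to 5 dp, full precision carried).
Site B: N=139, proportions 0.04317, 0.02158, 0.76259, 0.08633, 0.08633, giving H' = 0.84808.
Difference = |1.49217 − 0.84808| = 0.64409, i.e. 0.644 to 3 decimal places.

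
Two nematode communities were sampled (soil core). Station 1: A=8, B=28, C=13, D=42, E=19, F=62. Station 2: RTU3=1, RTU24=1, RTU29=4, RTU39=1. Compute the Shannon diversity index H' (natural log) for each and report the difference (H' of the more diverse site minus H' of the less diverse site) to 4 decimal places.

Station 1: N=172, proportions 0.046512, 0.162791, 0.075581, 0.244186, 0.110465, 0.360465, giving H' = 1.588829 (working shown to 6 dp, full precision carried).
Station 2: N=7, proportions 0.142857, 0.142857, 0.571429, 0.142857, giving H' = 1.153742.
Difference = |1.588829 − 1.153742| = 0.435087, i.e. 0.4351 to 4 decimal places.

0.4351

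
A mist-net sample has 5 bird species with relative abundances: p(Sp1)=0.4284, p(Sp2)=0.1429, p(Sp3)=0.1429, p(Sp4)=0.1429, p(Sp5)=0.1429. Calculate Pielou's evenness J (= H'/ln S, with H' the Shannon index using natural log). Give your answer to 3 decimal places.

H' = −Σ pᵢ ln pᵢ = −((-0.36315) + (-0.27803) + (-0.27803) + (-0.27803) + (-0.27803)) = 1.47526 (working shown to 5 dp, full precision carried).
With S = 5 species, ln S = 1.60944, so J = 1.47526/1.60944 = 0.91663, i.e. 0.917 to 3 decimal places.

0.917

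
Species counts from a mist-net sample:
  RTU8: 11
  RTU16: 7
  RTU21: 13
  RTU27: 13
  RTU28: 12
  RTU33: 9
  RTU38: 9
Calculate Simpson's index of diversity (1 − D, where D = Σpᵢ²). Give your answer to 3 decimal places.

Total N = 11+7+13+13+12+9+9 = 74, so the proportions are 0.14865, 0.09459, 0.17568, 0.17568, 0.16216, 0.12162, 0.12162 (working shown to 5 dp, full precision carried).
D = 0.14865² + 0.09459² + 0.17568² + 0.17568² + 0.16216² + 0.12162² + 0.12162² = 0.02210 + 0.00895 + 0.03086 + 0.03086 + 0.02630 + 0.01479 + 0.01479 = 0.14865.
So 1 − D = 0.85135, i.e. 0.851 to 3 decimal places.

0.851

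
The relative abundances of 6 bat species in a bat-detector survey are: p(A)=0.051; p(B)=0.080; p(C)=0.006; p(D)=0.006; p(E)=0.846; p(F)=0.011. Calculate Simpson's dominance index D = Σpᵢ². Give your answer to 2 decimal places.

D = 0.051² + 0.08² + 0.006² + 0.006² + 0.846² + 0.011² = 0.0026 + 0.0064 + 0.0000 + 0.0000 + 0.7157 + 0.0001 = 0.7249 (working shown to 4 dp, full precision carried).
To 2 decimal places, D = 0.72.

0.72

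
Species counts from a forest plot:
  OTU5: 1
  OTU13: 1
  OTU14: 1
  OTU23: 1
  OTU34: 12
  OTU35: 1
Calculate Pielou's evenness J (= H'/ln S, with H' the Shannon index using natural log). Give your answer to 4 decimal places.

0.6023

Total N = 1+1+1+1+12+1 = 17, so the proportions are 0.058824, 0.058824, 0.058824, 0.058824, 0.705882, 0.058824 (working shown to 6 dp, full precision carried).
H' = −Σ pᵢ ln pᵢ = −((-0.166660) + (-0.166660) + (-0.166660) + (-0.166660) + (-0.245864) + (-0.166660)) = 1.079162.
With S = 6 species, ln S = 1.791759, so J = 1.079162/1.791759 = 0.602292, i.e. 0.6023 to 4 decimal places.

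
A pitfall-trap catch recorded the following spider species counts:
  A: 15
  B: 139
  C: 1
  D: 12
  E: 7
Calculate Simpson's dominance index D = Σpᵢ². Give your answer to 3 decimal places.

Total N = 15+139+1+12+7 = 174, so the proportions are 0.08621, 0.79885, 0.00575, 0.06897, 0.04023 (working shown to 5 dp, full precision carried).
D = 0.08621² + 0.79885² + 0.00575² + 0.06897² + 0.04023² = 0.00743 + 0.63816 + 0.00003 + 0.00476 + 0.00162 = 0.65200.
To 3 decimal places, D = 0.652.

0.652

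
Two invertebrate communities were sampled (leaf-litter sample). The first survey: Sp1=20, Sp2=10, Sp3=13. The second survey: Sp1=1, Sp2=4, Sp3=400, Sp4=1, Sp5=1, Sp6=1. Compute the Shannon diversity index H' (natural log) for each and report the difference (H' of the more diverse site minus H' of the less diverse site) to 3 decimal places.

0.933

The first survey: N=43, proportions 0.46512, 0.23256, 0.30233, giving H' = 1.05690 (working shown to 5 dp, full precision carried).
The second survey: N=408, proportions 0.00245, 0.0098, 0.98039, 0.00245, 0.00245, 0.00245, giving H' = 0.12369.
Difference = |1.05690 − 0.12369| = 0.93321, i.e. 0.933 to 3 decimal places.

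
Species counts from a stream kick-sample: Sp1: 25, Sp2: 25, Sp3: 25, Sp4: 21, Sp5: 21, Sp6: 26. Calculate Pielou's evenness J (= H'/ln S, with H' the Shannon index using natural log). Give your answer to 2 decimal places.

Total N = 25+25+25+21+21+26 = 143, so the proportions are 0.1748, 0.1748, 0.1748, 0.1469, 0.1469, 0.1818 (working shown to 4 dp, full precision carried).
H' = −Σ pᵢ ln pᵢ = −((-0.3049) + (-0.3049) + (-0.3049) + (-0.2817) + (-0.2817) + (-0.3100)) = 1.7880.
With S = 6 species, ln S = 1.7918, so J = 1.7880/1.7918 = 0.9979, i.e. 1.00 to 2 decimal places.

1.00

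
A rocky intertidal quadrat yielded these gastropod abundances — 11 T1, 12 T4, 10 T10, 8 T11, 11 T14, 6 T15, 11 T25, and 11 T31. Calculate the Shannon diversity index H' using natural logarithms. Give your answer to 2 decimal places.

Total N = 11+12+10+8+11+6+11+11 = 80, so the proportions are 0.1375, 0.15, 0.125, 0.1, 0.1375, 0.075, 0.1375, 0.1375 (working shown to 4 dp, full precision carried).
Each pᵢ ln pᵢ term: 0.1375×(-1.9841)=-0.2728, 0.15×(-1.8971)=-0.2846, 0.125×(-2.0794)=-0.2599, 0.1×(-2.3026)=-0.2303, 0.1375×(-1.9841)=-0.2728, 0.075×(-2.5903)=-0.1943, 0.1375×(-1.9841)=-0.2728, 0.1375×(-1.9841)=-0.2728.
Sum = -2.0603, so H' = 2.06.

2.06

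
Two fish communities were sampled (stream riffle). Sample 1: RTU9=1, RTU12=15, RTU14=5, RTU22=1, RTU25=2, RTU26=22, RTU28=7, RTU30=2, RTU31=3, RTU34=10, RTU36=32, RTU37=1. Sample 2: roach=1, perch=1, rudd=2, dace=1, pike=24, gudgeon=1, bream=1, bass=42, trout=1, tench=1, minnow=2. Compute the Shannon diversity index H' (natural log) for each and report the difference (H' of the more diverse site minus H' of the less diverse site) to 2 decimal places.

Sample 1: N=101, proportions 0.0099, 0.1485, 0.0495, 0.0099, 0.0198, 0.2178, 0.0693, 0.0198, 0.0297, 0.099, 0.3168, 0.0099, giving H' = 1.9390 (working shown to 4 dp, full precision carried).
Sample 2: N=77, proportions 0.013, 0.013, 0.026, 0.013, 0.3117, 0.013, 0.013, 0.5455, 0.013, 0.013, 0.026, giving H' = 1.2785.
Difference = |1.9390 − 1.2785| = 0.6605, i.e. 0.66 to 2 decimal places.

0.66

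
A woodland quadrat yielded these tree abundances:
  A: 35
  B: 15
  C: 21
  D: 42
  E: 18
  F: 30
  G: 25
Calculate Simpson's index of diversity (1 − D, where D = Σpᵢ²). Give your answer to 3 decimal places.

Total N = 35+15+21+42+18+30+25 = 186, so the proportions are 0.18817, 0.08065, 0.1129, 0.22581, 0.09677, 0.16129, 0.13441 (working shown to 5 dp, full precision carried).
D = 0.18817² + 0.08065² + 0.1129² + 0.22581² + 0.09677² + 0.16129² + 0.13441² = 0.03541 + 0.00650 + 0.01275 + 0.05099 + 0.00937 + 0.02601 + 0.01807 = 0.15909.
So 1 − D = 0.84091, i.e. 0.841 to 3 decimal places.

0.841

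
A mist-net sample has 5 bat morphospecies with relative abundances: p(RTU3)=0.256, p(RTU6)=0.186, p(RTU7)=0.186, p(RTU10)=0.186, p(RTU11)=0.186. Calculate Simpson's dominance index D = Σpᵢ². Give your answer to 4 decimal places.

D = 0.256² + 0.186² + 0.186² + 0.186² + 0.186² = 0.065536 + 0.034596 + 0.034596 + 0.034596 + 0.034596 = 0.203920 (working shown to 6 dp, full precision carried).
To 4 decimal places, D = 0.2039.

0.2039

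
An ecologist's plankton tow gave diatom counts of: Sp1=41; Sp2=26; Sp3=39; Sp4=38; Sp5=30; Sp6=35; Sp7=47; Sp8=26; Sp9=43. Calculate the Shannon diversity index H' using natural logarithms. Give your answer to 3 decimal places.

2.178

Total N = 41+26+39+38+30+35+47+26+43 = 325, so the proportions are 0.12615, 0.08, 0.12, 0.11692, 0.09231, 0.10769, 0.14462, 0.08, 0.13231 (working shown to 5 dp, full precision carried).
Each pᵢ ln pᵢ term: 0.12615×(-2.07025)=-0.26117, 0.08×(-2.52573)=-0.20206, 0.12×(-2.12026)=-0.25443, 0.11692×(-2.14624)=-0.25094, 0.09231×(-2.38263)=-0.21993, 0.10769×(-2.22848)=-0.23999, 0.14462×(-1.93368)=-0.27964, 0.08×(-2.52573)=-0.20206, 0.13231×(-2.02263)=-0.26761.
Sum = -2.17784, so H' = 2.178.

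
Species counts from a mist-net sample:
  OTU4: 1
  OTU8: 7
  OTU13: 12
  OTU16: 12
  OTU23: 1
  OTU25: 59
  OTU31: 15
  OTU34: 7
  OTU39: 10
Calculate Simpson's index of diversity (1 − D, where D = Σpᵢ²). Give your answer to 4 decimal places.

Total N = 1+7+12+12+1+59+15+7+10 = 124, so the proportions are 0.008065, 0.056452, 0.096774, 0.096774, 0.008065, 0.475806, 0.120968, 0.056452, 0.080645 (working shown to 6 dp, full precision carried).
D = 0.008065² + 0.056452² + 0.096774² + 0.096774² + 0.008065² + 0.475806² + 0.120968² + 0.056452² + 0.080645² = 0.000065 + 0.003187 + 0.009365 + 0.009365 + 0.000065 + 0.226392 + 0.014633 + 0.003187 + 0.006504 = 0.272763.
So 1 − D = 0.727237, i.e. 0.7272 to 4 decimal places.

0.7272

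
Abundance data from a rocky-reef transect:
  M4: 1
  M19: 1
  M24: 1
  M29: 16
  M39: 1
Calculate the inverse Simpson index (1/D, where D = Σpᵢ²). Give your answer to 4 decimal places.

1.5385

Total N = 1+1+1+16+1 = 20, so the proportions are 0.05, 0.05, 0.05, 0.8, 0.05 (working shown to 7 dp, full precision carried).
D = 0.05² + 0.05² + 0.05² + 0.8² + 0.05² = 0.0025000 + 0.0025000 + 0.0025000 + 0.6400000 + 0.0025000 = 0.6500000.
So 1/D = 1.538462, i.e. 1.5385 to 4 decimal places.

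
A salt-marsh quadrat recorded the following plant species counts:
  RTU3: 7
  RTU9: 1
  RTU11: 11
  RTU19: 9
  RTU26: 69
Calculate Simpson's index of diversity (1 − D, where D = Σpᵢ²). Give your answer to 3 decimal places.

Total N = 7+1+11+9+69 = 97, so the proportions are 0.07216, 0.01031, 0.1134, 0.09278, 0.71134 (working shown to 5 dp, full precision carried).
D = 0.07216² + 0.01031² + 0.1134² + 0.09278² + 0.71134² = 0.00521 + 0.00011 + 0.01286 + 0.00861 + 0.50600 = 0.53279.
So 1 − D = 0.46721, i.e. 0.467 to 3 decimal places.

0.467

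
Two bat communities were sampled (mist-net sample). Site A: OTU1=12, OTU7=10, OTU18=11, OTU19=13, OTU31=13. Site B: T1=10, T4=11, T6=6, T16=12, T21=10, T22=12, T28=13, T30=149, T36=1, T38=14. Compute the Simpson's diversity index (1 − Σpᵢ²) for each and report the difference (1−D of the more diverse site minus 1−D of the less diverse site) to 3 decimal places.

0.208

Site A: N=59, proportions 0.20339, 0.169492, 0.186441, 0.220339, 0.220339, giving 1−D = 0.798047 (working shown to 6 dp, full precision carried).
Site B: N=238, proportions 0.042017, 0.046218, 0.02521, 0.05042, 0.042017, 0.05042, 0.054622, 0.62605, 0.004202, 0.058824, giving 1−D = 0.590213.
Difference = |0.798047 − 0.590213| = 0.207834, i.e. 0.208 to 3 decimal places.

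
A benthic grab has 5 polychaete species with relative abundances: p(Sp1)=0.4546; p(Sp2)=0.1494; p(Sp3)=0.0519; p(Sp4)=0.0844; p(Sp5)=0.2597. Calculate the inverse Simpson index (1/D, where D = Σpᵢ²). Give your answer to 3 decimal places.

3.265

D = 0.4546² + 0.1494² + 0.0519² + 0.0844² + 0.2597² = 0.2066612 + 0.0223204 + 0.0026936 + 0.0071234 + 0.0674441 = 0.3062426 (working shown to 7 dp, full precision carried).
So 1/D = 3.26539, i.e. 3.265 to 3 decimal places.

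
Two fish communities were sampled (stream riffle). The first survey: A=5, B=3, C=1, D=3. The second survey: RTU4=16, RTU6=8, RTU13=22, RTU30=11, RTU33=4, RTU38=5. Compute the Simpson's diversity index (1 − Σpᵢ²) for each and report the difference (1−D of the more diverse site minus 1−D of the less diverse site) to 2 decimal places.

0.08

The first survey: N=12, proportions 0.4167, 0.25, 0.0833, 0.25, giving 1−D = 0.6944 (working shown to 4 dp, full precision carried).
The second survey: N=66, proportions 0.2424, 0.1212, 0.3333, 0.1667, 0.0606, 0.0758, giving 1−D = 0.7782.
Difference = |0.6944 − 0.7782| = 0.0838, i.e. 0.08 to 2 decimal places.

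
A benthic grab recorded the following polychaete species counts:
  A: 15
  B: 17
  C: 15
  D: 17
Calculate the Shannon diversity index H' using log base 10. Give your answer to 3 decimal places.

Total N = 15+17+15+17 = 64, so the proportions are 0.23438, 0.26562, 0.23438, 0.26562 (working shown to 5 dp, full precision carried).
Each pᵢ log₁₀ pᵢ term: 0.23438×(-0.63009)=-0.14768, 0.26562×(-0.57573)=-0.15293, 0.23438×(-0.63009)=-0.14768, 0.26562×(-0.57573)=-0.15293.
Sum = -0.60121, so H' = 0.601.

0.601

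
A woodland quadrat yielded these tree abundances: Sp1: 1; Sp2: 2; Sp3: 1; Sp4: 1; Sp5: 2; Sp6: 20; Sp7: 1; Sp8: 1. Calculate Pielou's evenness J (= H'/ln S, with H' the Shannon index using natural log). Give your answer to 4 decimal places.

0.5798

Total N = 1+2+1+1+2+20+1+1 = 29, so the proportions are 0.034483, 0.068966, 0.034483, 0.034483, 0.068966, 0.689655, 0.034483, 0.034483 (working shown to 6 dp, full precision carried).
H' = −Σ pᵢ ln pᵢ = −((-0.116114) + (-0.184424) + (-0.116114) + (-0.116114) + (-0.184424) + (-0.256251) + (-0.116114) + (-0.116114)) = 1.205667.
With S = 8 species, ln S = 2.079442, so J = 1.205667/2.079442 = 0.579803, i.e. 0.5798 to 4 decimal places.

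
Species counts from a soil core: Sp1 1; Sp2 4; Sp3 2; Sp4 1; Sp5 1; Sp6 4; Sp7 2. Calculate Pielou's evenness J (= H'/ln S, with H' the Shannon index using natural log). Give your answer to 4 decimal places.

0.9167

Total N = 1+4+2+1+1+4+2 = 15, so the proportions are 0.066667, 0.266667, 0.133333, 0.066667, 0.066667, 0.266667, 0.133333 (working shown to 6 dp, full precision carried).
H' = −Σ pᵢ ln pᵢ = −((-0.180537) + (-0.352468) + (-0.268654) + (-0.180537) + (-0.180537) + (-0.352468) + (-0.268654)) = 1.783854.
With S = 7 species, ln S = 1.945910, so J = 1.783854/1.945910 = 0.916720, i.e. 0.9167 to 4 decimal places.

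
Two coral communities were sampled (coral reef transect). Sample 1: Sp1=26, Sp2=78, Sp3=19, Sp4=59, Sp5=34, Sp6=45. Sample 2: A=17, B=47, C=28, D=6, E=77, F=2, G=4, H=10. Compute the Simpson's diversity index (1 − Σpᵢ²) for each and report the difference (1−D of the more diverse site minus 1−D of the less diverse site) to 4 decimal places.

Sample 1: N=261, proportions 0.099617, 0.298851, 0.072797, 0.226054, 0.130268, 0.172414, giving 1−D = 0.797669 (working shown to 6 dp, full precision carried).
Sample 2: N=191, proportions 0.089005, 0.246073, 0.146597, 0.031414, 0.403141, 0.010471, 0.020942, 0.052356, giving 1−D = 0.743236.
Difference = |0.797669 − 0.743236| = 0.054433, i.e. 0.0544 to 4 decimal places.

0.0544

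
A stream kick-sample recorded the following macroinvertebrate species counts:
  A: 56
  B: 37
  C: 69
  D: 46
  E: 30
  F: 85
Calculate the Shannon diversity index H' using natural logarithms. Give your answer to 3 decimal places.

Total N = 56+37+69+46+30+85 = 323, so the proportions are 0.17337, 0.11455, 0.21362, 0.14241, 0.09288, 0.26316 (working shown to 5 dp, full precision carried).
Each pᵢ ln pᵢ term: 0.17337×(-1.75230)=-0.30380, 0.11455×(-2.16673)=-0.24820, 0.21362×(-1.54355)=-0.32974, 0.14241×(-1.94901)=-0.27757, 0.09288×(-2.37645)=-0.22072, 0.26316×(-1.33500)=-0.35132.
Sum = -1.73135, so H' = 1.731.

1.731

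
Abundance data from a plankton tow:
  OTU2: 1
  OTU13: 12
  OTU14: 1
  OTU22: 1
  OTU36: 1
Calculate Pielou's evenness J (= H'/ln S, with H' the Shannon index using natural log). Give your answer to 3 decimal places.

Total N = 1+12+1+1+1 = 16, so the proportions are 0.0625, 0.75, 0.0625, 0.0625, 0.0625 (working shown to 5 dp, full precision carried).
H' = −Σ pᵢ ln pᵢ = −((-0.17329) + (-0.21576) + (-0.17329) + (-0.17329) + (-0.17329)) = 0.90891.
With S = 5 species, ln S = 1.60944, so J = 0.90891/1.60944 = 0.56474, i.e. 0.565 to 3 decimal places.

0.565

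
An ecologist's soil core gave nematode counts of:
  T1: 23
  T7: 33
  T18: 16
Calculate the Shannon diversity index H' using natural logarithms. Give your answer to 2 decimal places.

Total N = 23+33+16 = 72, so the proportions are 0.3194, 0.4583, 0.2222 (working shown to 4 dp, full precision carried).
Each pᵢ ln pᵢ term: 0.3194×(-1.1412)=-0.3645, 0.4583×(-0.7802)=-0.3576, 0.2222×(-1.5041)=-0.3342.
Sum = -1.0564, so H' = 1.06.

1.06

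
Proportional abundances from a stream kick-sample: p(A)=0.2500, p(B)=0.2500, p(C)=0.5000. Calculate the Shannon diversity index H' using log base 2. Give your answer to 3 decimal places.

Each pᵢ log₂ pᵢ term (working shown to 5 dp, full precision carried): 0.25×(-2.00000)=-0.50000, 0.25×(-2.00000)=-0.50000, 0.5×(-1.00000)=-0.50000.
Sum = -1.50000, so H' = 1.500.

1.500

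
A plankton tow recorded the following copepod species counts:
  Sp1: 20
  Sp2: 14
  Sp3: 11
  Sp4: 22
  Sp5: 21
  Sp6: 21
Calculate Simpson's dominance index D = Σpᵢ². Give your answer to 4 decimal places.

Total N = 20+14+11+22+21+21 = 109, so the proportions are 0.183486, 0.12844, 0.100917, 0.201835, 0.192661, 0.192661 (working shown to 6 dp, full precision carried).
D = 0.183486² + 0.12844² + 0.100917² + 0.201835² + 0.192661² + 0.192661² = 0.033667 + 0.016497 + 0.010184 + 0.040737 + 0.037118 + 0.037118 = 0.175322.
To 4 decimal places, D = 0.1753.

0.1753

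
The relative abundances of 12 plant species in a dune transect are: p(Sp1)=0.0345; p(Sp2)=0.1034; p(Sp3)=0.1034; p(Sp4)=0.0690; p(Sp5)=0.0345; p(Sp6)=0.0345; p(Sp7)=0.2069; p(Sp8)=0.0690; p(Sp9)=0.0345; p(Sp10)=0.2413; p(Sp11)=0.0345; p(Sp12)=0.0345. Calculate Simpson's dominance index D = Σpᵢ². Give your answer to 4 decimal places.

0.1391

D = 0.0345² + 0.1034² + 0.1034² + 0.069² + 0.0345² + 0.0345² + 0.2069² + 0.069² + 0.0345² + 0.2413² + 0.0345² + 0.0345² = 0.001190 + 0.010692 + 0.010692 + 0.004761 + 0.001190 + 0.001190 + 0.042808 + 0.004761 + 0.001190 + 0.058226 + 0.001190 + 0.001190 = 0.139080 (working shown to 6 dp, full precision carried).
To 4 decimal places, D = 0.1391.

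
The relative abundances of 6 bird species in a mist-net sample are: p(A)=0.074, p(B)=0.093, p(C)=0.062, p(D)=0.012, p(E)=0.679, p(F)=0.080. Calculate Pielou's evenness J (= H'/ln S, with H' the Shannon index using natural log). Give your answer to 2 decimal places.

0.62

H' = −Σ pᵢ ln pᵢ = −((-0.1927) + (-0.2209) + (-0.1724) + (-0.0531) + (-0.2629) + (-0.2021)) = 1.1040 (working shown to 4 dp, full precision carried).
With S = 6 species, ln S = 1.7918, so J = 1.1040/1.7918 = 0.6161, i.e. 0.62 to 2 decimal places.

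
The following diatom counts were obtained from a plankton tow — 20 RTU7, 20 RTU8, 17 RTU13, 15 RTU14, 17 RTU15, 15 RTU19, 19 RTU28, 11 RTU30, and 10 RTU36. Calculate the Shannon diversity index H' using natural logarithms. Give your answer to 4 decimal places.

2.1730

Total N = 20+20+17+15+17+15+19+11+10 = 144, so the proportions are 0.138889, 0.138889, 0.118056, 0.104167, 0.118056, 0.104167, 0.131944, 0.076389, 0.069444 (working shown to 6 dp, full precision carried).
Each pᵢ ln pᵢ term: 0.138889×(-1.974081)=-0.274178, 0.138889×(-1.974081)=-0.274178, 0.118056×(-2.136600)=-0.252237, 0.104167×(-2.261763)=-0.235600, 0.118056×(-2.136600)=-0.252237, 0.104167×(-2.261763)=-0.235600, 0.131944×(-2.025374)=-0.267237, 0.076389×(-2.571918)=-0.196466, 0.069444×(-2.667228)=-0.185224.
Sum = -2.172959, so H' = 2.1730.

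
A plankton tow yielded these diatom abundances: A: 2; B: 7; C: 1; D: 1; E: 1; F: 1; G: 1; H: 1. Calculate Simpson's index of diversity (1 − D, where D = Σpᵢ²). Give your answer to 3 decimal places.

Total N = 2+7+1+1+1+1+1+1 = 15, so the proportions are 0.13333, 0.46667, 0.06667, 0.06667, 0.06667, 0.06667, 0.06667, 0.06667 (working shown to 5 dp, full precision carried).
D = 0.13333² + 0.46667² + 0.06667² + 0.06667² + 0.06667² + 0.06667² + 0.06667² + 0.06667² = 0.01778 + 0.21778 + 0.00444 + 0.00444 + 0.00444 + 0.00444 + 0.00444 + 0.00444 = 0.26222.
So 1 − D = 0.73778, i.e. 0.738 to 3 decimal places.

0.738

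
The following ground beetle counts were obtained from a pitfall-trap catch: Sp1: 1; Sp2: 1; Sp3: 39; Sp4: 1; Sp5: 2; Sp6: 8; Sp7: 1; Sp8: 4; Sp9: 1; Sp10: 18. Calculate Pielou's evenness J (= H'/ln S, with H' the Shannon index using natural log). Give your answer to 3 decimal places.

0.632

Total N = 1+1+39+1+2+8+1+4+1+18 = 76, so the proportions are 0.01316, 0.01316, 0.51316, 0.01316, 0.02632, 0.10526, 0.01316, 0.05263, 0.01316, 0.23684 (working shown to 5 dp, full precision carried).
H' = −Σ pᵢ ln pᵢ = −((-0.05698) + (-0.05698) + (-0.34236) + (-0.05698) + (-0.09573) + (-0.23698) + (-0.05698) + (-0.15497) + (-0.05698) + (-0.34114)) = 1.45609.
With S = 10 species, ln S = 2.30259, so J = 1.45609/2.30259 = 0.63237, i.e. 0.632 to 3 decimal places.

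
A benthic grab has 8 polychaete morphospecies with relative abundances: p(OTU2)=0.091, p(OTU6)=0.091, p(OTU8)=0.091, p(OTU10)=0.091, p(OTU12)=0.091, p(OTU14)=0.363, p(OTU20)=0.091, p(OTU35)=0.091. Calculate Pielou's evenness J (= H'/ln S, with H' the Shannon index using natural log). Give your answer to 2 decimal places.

0.91

H' = −Σ pᵢ ln pᵢ = −((-0.2181) + (-0.2181) + (-0.2181) + (-0.2181) + (-0.2181) + (-0.3678) + (-0.2181) + (-0.2181)) = 1.8947 (working shown to 4 dp, full precision carried).
With S = 8 species, ln S = 2.0794, so J = 1.8947/2.0794 = 0.9111, i.e. 0.91 to 2 decimal places.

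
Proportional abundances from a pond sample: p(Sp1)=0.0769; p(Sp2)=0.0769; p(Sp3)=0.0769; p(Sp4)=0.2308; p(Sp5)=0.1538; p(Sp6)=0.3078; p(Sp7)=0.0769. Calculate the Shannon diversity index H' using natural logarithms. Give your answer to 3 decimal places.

Each pᵢ ln pᵢ term (working shown to 5 dp, full precision carried): 0.0769×(-2.56525)=-0.19727, 0.0769×(-2.56525)=-0.19727, 0.0769×(-2.56525)=-0.19727, 0.2308×(-1.46620)=-0.33840, 0.1538×(-1.87210)=-0.28793, 0.3078×(-1.17831)=-0.36268, 0.0769×(-2.56525)=-0.19727.
Sum = -1.77808, so H' = 1.778.

1.778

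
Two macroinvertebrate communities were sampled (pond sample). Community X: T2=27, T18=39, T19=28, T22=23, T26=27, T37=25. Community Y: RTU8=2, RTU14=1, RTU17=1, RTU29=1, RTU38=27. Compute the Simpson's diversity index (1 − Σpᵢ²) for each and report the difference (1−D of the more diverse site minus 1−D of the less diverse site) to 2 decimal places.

0.55

Community X: N=169, proportions 0.1598, 0.2308, 0.1657, 0.1361, 0.1598, 0.1479, giving 1−D = 0.8278 (working shown to 4 dp, full precision carried).
Community Y: N=32, proportions 0.0625, 0.0312, 0.0312, 0.0312, 0.8438, giving 1−D = 0.2812.
Difference = |0.8278 − 0.2812| = 0.5466, i.e. 0.55 to 2 decimal places.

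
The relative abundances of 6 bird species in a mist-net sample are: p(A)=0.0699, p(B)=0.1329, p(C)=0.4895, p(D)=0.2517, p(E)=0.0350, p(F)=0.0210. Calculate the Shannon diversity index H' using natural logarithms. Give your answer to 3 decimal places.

Each pᵢ ln pᵢ term (working shown to 5 dp, full precision carried): 0.0699×(-2.66069)=-0.18598, 0.1329×(-2.01816)=-0.26821, 0.4895×(-0.71437)=-0.34968, 0.2517×(-1.37952)=-0.34722, 0.035×(-3.35241)=-0.11733, 0.021×(-3.86323)=-0.08113.
Sum = -1.34957, so H' = 1.350.

1.350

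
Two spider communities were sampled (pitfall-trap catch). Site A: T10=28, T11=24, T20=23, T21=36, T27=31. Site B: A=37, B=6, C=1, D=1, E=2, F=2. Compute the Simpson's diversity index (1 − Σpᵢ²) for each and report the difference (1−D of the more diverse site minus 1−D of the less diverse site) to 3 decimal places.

0.384

Site A: N=142, proportions 0.197183, 0.169014, 0.161972, 0.253521, 0.21831, giving 1−D = 0.794386 (working shown to 6 dp, full precision carried).
Site B: N=49, proportions 0.755102, 0.122449, 0.020408, 0.020408, 0.040816, 0.040816, giving 1−D = 0.410662.
Difference = |0.794386 − 0.410662| = 0.383724, i.e. 0.384 to 3 decimal places.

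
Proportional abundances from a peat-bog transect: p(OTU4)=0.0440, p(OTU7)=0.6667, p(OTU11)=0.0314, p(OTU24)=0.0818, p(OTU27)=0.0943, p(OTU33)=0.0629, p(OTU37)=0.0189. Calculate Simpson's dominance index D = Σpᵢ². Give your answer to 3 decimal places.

0.467

D = 0.044² + 0.6667² + 0.0314² + 0.0818² + 0.0943² + 0.0629² + 0.0189² = 0.00194 + 0.44449 + 0.00099 + 0.00669 + 0.00889 + 0.00396 + 0.00036 = 0.46731 (working shown to 5 dp, full precision carried).
To 3 decimal places, D = 0.467.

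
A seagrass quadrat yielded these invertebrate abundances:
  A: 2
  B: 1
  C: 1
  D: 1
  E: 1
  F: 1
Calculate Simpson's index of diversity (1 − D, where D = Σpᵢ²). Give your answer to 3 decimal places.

Total N = 2+1+1+1+1+1 = 7, so the proportions are 0.28571, 0.14286, 0.14286, 0.14286, 0.14286, 0.14286 (working shown to 5 dp, full precision carried).
D = 0.28571² + 0.14286² + 0.14286² + 0.14286² + 0.14286² + 0.14286² = 0.08163 + 0.02041 + 0.02041 + 0.02041 + 0.02041 + 0.02041 = 0.18367.
So 1 − D = 0.81633, i.e. 0.816 to 3 decimal places.

0.816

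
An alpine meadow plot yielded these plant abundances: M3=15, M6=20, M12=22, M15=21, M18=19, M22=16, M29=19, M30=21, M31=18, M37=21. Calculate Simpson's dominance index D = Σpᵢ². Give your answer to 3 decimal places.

Total N = 15+20+22+21+19+16+19+21+18+21 = 192, so the proportions are 0.07812, 0.10417, 0.11458, 0.10938, 0.09896, 0.08333, 0.09896, 0.10938, 0.09375, 0.10938 (working shown to 5 dp, full precision carried).
D = 0.07812² + 0.10417² + 0.11458² + 0.10938² + 0.09896² + 0.08333² + 0.09896² + 0.10938² + 0.09375² + 0.10938² = 0.00610 + 0.01085 + 0.01313 + 0.01196 + 0.00979 + 0.00694 + 0.00979 + 0.01196 + 0.00879 + 0.01196 = 0.10129.
To 3 decimal places, D = 0.101.

0.101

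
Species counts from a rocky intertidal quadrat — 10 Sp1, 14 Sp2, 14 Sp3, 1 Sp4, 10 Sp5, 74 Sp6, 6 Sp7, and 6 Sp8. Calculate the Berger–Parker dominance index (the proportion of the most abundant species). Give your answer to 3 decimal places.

0.548

Total N = 10+14+14+1+10+74+6+6 = 135, so the proportions are 0.07407, 0.1037, 0.1037, 0.00741, 0.07407, 0.54815, 0.04444, 0.04444 (working shown to 5 dp, full precision carried).
The largest proportion is 0.54815, i.e. d = 0.548 to 3 decimal places.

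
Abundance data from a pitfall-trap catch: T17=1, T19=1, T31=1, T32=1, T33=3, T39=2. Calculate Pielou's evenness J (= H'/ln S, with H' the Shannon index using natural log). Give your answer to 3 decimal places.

0.936

Total N = 1+1+1+1+3+2 = 9, so the proportions are 0.11111, 0.11111, 0.11111, 0.11111, 0.33333, 0.22222 (working shown to 5 dp, full precision carried).
H' = −Σ pᵢ ln pᵢ = −((-0.24414) + (-0.24414) + (-0.24414) + (-0.24414) + (-0.36620) + (-0.33424)) = 1.67699.
With S = 6 species, ln S = 1.79176, so J = 1.67699/1.79176 = 0.93594, i.e. 0.936 to 3 decimal places.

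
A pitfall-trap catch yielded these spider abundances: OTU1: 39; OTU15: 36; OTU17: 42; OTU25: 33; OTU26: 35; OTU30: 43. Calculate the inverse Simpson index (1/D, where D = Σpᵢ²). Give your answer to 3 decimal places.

5.945

Total N = 39+36+42+33+35+43 = 228, so the proportions are 0.1710526, 0.1578947, 0.1842105, 0.1447368, 0.1535088, 0.1885965 (working shown to 7 dp, full precision carried).
D = 0.1710526² + 0.1578947² + 0.1842105² + 0.1447368² + 0.1535088² + 0.1885965² = 0.0292590 + 0.0249307 + 0.0339335 + 0.0209488 + 0.0235649 + 0.0355686 = 0.1682056.
So 1/D = 5.94511, i.e. 5.945 to 3 decimal places.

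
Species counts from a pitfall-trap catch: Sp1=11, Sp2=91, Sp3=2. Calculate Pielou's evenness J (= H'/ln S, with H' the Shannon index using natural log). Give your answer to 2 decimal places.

Total N = 11+91+2 = 104, so the proportions are 0.1058, 0.875, 0.0192 (working shown to 4 dp, full precision carried).
H' = −Σ pᵢ ln pᵢ = −((-0.2376) + (-0.1168) + (-0.0760)) = 0.4304.
With S = 3 species, ln S = 1.0986, so J = 0.4304/1.0986 = 0.3918, i.e. 0.39 to 2 decimal places.

0.39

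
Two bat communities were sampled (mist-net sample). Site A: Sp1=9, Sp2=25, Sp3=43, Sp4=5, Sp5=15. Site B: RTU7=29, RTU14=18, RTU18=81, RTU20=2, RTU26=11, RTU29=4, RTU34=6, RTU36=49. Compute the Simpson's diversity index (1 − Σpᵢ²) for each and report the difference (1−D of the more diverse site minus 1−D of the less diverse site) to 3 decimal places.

Site A: N=97, proportions 0.09278, 0.25773, 0.4433, 0.05155, 0.15464, giving 1−D = 0.70188 (working shown to 5 dp, full precision carried).
Site B: N=200, proportions 0.145, 0.09, 0.405, 0.01, 0.055, 0.02, 0.03, 0.245, giving 1−D = 0.74240.
Difference = |0.70188 − 0.74240| = 0.04052, i.e. 0.041 to 3 decimal places.

0.041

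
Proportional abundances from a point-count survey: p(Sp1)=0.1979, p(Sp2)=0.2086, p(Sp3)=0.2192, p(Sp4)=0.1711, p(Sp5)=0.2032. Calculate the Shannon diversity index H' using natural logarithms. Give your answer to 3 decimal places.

1.606

Each pᵢ ln pᵢ term (working shown to 5 dp, full precision carried): 0.1979×(-1.61999)=-0.32060, 0.2086×(-1.56734)=-0.32695, 0.2192×(-1.51777)=-0.33270, 0.1711×(-1.76551)=-0.30208, 0.2032×(-1.59356)=-0.32381.
Sum = -1.60613, so H' = 1.606.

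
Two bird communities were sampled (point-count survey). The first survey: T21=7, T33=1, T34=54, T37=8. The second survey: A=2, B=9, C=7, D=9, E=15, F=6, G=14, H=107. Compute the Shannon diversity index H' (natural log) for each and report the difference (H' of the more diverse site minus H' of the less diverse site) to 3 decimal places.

0.587

The first survey: N=70, proportions 0.1, 0.0142857, 0.7714286, 0.1142857, giving H' = 0.7390375 (working shown to 7 dp, full precision carried).
The second survey: N=169, proportions 0.0118343, 0.0532544, 0.0414201, 0.0532544, 0.0887574, 0.035503, 0.0828402, 0.6331361, giving H' = 1.3259431.
Difference = |0.7390375 − 1.3259431| = 0.5869056, i.e. 0.587 to 3 decimal places.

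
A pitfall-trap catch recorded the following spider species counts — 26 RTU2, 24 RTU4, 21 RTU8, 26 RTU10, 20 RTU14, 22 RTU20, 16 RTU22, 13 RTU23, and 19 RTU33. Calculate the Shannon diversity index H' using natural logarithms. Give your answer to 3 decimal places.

Total N = 26+24+21+26+20+22+16+13+19 = 187, so the proportions are 0.13904, 0.12834, 0.1123, 0.13904, 0.10695, 0.11765, 0.08556, 0.06952, 0.1016 (working shown to 5 dp, full precision carried).
Each pᵢ ln pᵢ term: 0.13904×(-1.97301)=-0.27432, 0.12834×(-2.05305)=-0.26349, 0.1123×(-2.18659)=-0.24555, 0.13904×(-1.97301)=-0.27432, 0.10695×(-2.23538)=-0.23908, 0.11765×(-2.14007)=-0.25177, 0.08556×(-2.45852)=-0.21035, 0.06952×(-2.66616)=-0.18535, 0.1016×(-2.28667)=-0.23234.
Sum = -2.17658, so H' = 2.177.

2.177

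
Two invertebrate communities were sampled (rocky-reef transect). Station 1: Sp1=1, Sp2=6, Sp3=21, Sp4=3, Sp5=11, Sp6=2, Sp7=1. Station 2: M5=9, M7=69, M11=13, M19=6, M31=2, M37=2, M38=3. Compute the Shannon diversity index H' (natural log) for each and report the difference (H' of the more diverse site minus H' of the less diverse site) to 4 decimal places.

0.2940

Station 1: N=45, proportions 0.022222, 0.133333, 0.466667, 0.066667, 0.244444, 0.044444, 0.022222, giving H' = 1.456785 (working shown to 6 dp, full precision carried).
Station 2: N=104, proportions 0.086538, 0.663462, 0.125, 0.057692, 0.019231, 0.019231, 0.028846, giving H' = 1.162740.
Difference = |1.456785 − 1.162740| = 0.294045, i.e. 0.2940 to 4 decimal places.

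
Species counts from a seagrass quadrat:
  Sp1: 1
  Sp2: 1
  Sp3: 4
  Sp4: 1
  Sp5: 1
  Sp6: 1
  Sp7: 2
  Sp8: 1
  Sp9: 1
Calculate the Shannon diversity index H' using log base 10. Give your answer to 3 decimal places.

Total N = 1+1+4+1+1+1+2+1+1 = 13, so the proportions are 0.07692, 0.07692, 0.30769, 0.07692, 0.07692, 0.07692, 0.15385, 0.07692, 0.07692 (working shown to 5 dp, full precision carried).
Each pᵢ log₁₀ pᵢ term: 0.07692×(-1.11394)=-0.08569, 0.07692×(-1.11394)=-0.08569, 0.30769×(-0.51188)=-0.15750, 0.07692×(-1.11394)=-0.08569, 0.07692×(-1.11394)=-0.08569, 0.07692×(-1.11394)=-0.08569, 0.15385×(-0.81291)=-0.12506, 0.07692×(-1.11394)=-0.08569, 0.07692×(-1.11394)=-0.08569.
Sum = -0.88238, so H' = 0.882.

0.882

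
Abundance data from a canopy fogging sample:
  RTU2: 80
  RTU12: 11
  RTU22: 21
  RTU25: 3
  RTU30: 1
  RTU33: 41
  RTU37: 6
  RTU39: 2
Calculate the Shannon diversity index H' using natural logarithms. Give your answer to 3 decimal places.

1.418

Total N = 80+11+21+3+1+41+6+2 = 165, so the proportions are 0.48485, 0.06667, 0.12727, 0.01818, 0.00606, 0.24848, 0.03636, 0.01212 (working shown to 5 dp, full precision carried).
Each pᵢ ln pᵢ term: 0.48485×(-0.72392)=-0.35099, 0.06667×(-2.70805)=-0.18054, 0.12727×(-2.06142)=-0.26236, 0.01818×(-4.00733)=-0.07286, 0.00606×(-5.10595)=-0.03095, 0.24848×(-1.39237)=-0.34598, 0.03636×(-3.31419)=-0.12052, 0.01212×(-4.41280)=-0.05349.
Sum = -1.41768, so H' = 1.418.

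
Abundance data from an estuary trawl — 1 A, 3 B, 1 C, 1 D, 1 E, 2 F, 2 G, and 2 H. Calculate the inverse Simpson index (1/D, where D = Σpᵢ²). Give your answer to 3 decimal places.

6.760

Total N = 1+3+1+1+1+2+2+2 = 13, so the proportions are 0.0769231, 0.2307692, 0.0769231, 0.0769231, 0.0769231, 0.1538462, 0.1538462, 0.1538462 (working shown to 7 dp, full precision carried).
D = 0.0769231² + 0.2307692² + 0.0769231² + 0.0769231² + 0.0769231² + 0.1538462² + 0.1538462² + 0.1538462² = 0.0059172 + 0.0532544 + 0.0059172 + 0.0059172 + 0.0059172 + 0.0236686 + 0.0236686 + 0.0236686 = 0.1479290.
So 1/D = 6.76000, i.e. 6.760 to 3 decimal places.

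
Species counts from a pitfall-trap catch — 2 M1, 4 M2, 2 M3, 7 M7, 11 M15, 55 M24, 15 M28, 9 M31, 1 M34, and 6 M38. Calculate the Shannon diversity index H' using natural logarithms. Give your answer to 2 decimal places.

Total N = 2+4+2+7+11+55+15+9+1+6 = 112, so the proportions are 0.0179, 0.0357, 0.0179, 0.0625, 0.0982, 0.4911, 0.1339, 0.0804, 0.0089, 0.0536 (working shown to 4 dp, full precision carried).
Each pᵢ ln pᵢ term: 0.0179×(-4.0254)=-0.0719, 0.0357×(-3.3322)=-0.1190, 0.0179×(-4.0254)=-0.0719, 0.0625×(-2.7726)=-0.1733, 0.0982×(-2.3206)=-0.2279, 0.4911×(-0.7112)=-0.3492, 0.1339×(-2.0104)=-0.2693, 0.0804×(-2.5213)=-0.2026, 0.0089×(-4.7185)=-0.0421, 0.0536×(-2.9267)=-0.1568.
Sum = -1.6840, so H' = 1.68.

1.68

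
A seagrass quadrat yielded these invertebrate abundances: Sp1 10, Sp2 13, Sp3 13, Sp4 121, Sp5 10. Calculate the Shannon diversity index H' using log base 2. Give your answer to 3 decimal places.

1.397

Total N = 10+13+13+121+10 = 167, so the proportions are 0.05988, 0.07784, 0.07784, 0.72455, 0.05988 (working shown to 5 dp, full precision carried).
Each pᵢ log₂ pᵢ term: 0.05988×(-4.06178)=-0.24322, 0.07784×(-3.68326)=-0.28672, 0.07784×(-3.68326)=-0.28672, 0.72455×(-0.46484)=-0.33680, 0.05988×(-4.06178)=-0.24322.
Sum = -1.39668, so H' = 1.397.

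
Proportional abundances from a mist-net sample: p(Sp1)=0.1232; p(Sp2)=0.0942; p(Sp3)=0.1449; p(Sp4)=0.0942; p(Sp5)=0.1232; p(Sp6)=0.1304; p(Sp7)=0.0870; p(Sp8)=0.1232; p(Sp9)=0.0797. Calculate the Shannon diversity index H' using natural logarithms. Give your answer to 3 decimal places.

Each pᵢ ln pᵢ term (working shown to 5 dp, full precision carried): 0.1232×(-2.09395)=-0.25797, 0.0942×(-2.36234)=-0.22253, 0.1449×(-1.93171)=-0.27990, 0.0942×(-2.36234)=-0.22253, 0.1232×(-2.09395)=-0.25797, 0.1304×(-2.03715)=-0.26564, 0.087×(-2.44185)=-0.21244, 0.1232×(-2.09395)=-0.25797, 0.0797×(-2.52949)=-0.20160.
Sum = -2.17858, so H' = 2.179.

2.179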